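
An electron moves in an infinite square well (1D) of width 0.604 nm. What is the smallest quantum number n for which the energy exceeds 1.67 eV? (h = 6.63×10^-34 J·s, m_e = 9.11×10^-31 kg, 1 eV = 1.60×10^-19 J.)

n = 2

E_1 = h²/(8m_eL²) = 1.653×10^-19 J = 1.033 eV.
Need n² > 1.67/1.033 = 1.617, i.e. n > 1.272.
The smallest integer satisfying this is n = 2.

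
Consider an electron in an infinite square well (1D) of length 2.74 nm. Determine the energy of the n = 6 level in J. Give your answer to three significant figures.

For an infinite well E_n = n²h²/(8m_eL²), so E_1 = h²/(8m_eL²) = (6.626×10^-34)²/(8·9.109×10^-31·(2.74×10^-9 m)²) = 8.025×10^-21 J.
Then E_6 = 6²·E_1 = 36·8.025×10^-21 J = 2.89×10^-19 J.

E_6 = 2.89×10^-19 J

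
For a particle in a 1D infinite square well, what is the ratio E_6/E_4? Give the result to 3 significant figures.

E_n ∝ n², so E_6/E_4 = 6²/4² = 36/16 = 2.25.

2.25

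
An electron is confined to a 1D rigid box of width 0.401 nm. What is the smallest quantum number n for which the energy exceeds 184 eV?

n = 9

E_1 = h²/(8m_eL²) = 3.747×10^-19 J = 2.339 eV.
Need n² > 184/2.339 = 78.67, i.e. n > 8.870.
The smallest integer satisfying this is n = 9.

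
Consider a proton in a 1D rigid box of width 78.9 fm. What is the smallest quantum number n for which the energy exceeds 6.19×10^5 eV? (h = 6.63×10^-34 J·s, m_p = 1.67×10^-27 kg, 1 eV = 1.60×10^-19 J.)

E_1 = h²/(8m_pL²) = 5.285×10^-15 J = 3.303×10^4 eV.
Need n² > 6.19×10^5/3.303×10^4 = 18.74, i.e. n > 4.329.
The smallest integer satisfying this is n = 5.

n = 5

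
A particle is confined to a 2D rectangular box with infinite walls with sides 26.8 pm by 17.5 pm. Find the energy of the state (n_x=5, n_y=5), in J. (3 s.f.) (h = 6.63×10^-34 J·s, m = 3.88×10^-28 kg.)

E = 1.65×10^-17 J

For a 2D rectangular well E = (h²/8m)·Σ n_i²/L_i² = (6.63×10^-34)²/(8·3.88×10^-28) · [5²/(26.8 pm)² + 5²/(17.5 pm)²].
Evaluating gives E = 1.65×10^-17 J.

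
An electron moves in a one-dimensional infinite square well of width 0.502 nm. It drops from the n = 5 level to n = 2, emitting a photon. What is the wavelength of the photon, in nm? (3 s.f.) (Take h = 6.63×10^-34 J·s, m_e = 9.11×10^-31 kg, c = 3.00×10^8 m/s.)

λ = 39.6 nm

E_1 = h²/(8m_eL²) = 2.393×10^-19 J, so ΔE = (5² − 2²)E_1 = 5.025×10^-18 J.
λ = hc/ΔE = (6.63×10^-34·3.00×10^8)/5.025×10^-18 = 3.96×10^-8 m = 39.6 nm.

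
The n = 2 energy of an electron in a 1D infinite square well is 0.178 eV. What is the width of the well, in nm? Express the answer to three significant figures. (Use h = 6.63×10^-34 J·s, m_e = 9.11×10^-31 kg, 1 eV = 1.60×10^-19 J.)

L = 2.91 nm

From E_n = n²h²/(8m_eL²), L = n·h/√(8m_eE_n).
E_2 = 0.178 eV = 2.848×10^-20 J, so L = 2·6.63×10^-34/√(8·9.11×10^-31·2.848×10^-20) = 2.91×10^-9 m = 2.91 nm.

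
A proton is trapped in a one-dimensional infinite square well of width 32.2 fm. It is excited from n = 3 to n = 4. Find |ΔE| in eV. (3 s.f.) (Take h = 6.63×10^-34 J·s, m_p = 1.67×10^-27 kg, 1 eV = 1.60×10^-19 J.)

E_1 = h²/(8m_pL²) = 3.173×10^-14 J.
|ΔE| = |3² − 4²|·E_1 = 7·3.173×10^-14 J = 2.221×10^-13 J = 1.39×10^6 eV.

|ΔE| = 1.39×10^6 eV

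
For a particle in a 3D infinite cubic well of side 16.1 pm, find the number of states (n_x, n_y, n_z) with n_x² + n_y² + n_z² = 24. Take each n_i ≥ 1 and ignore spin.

degeneracy = 3

The level has n_x² + n_y² + n_z² = 24. The ordered positive-integer solutions are (2, 2, 4), (2, 4, 2), (4, 2, 2).
That gives 3 states.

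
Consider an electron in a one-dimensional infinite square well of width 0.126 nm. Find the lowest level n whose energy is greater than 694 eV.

E_1 = h²/(8m_eL²) = 3.795×10^-18 J = 23.69 eV.
Need n² > 694/23.69 = 29.30, i.e. n > 5.413.
The smallest integer satisfying this is n = 6.

n = 6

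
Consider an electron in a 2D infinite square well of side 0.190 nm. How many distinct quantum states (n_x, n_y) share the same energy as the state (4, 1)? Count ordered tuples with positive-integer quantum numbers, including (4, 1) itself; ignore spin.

degeneracy = 2

The level has n_x² + n_y² = 17. The ordered positive-integer solutions are (1, 4), (4, 1).
That gives 2 states.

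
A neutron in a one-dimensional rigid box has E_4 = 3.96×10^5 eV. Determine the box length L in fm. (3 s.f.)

L = 90.9 fm

From E_n = n²h²/(8m_nL²), L = n·h/√(8m_nE_n).
E_4 = 3.96×10^5 eV = 6.344×10^-14 J, so L = 4·6.626×10^-34/√(8·1.675×10^-27·6.344×10^-14) = 9.09×10^-14 m = 90.9 fm.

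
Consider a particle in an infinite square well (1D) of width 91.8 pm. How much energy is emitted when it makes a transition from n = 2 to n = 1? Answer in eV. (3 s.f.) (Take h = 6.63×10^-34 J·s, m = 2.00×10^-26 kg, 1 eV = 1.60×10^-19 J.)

E_1 = h²/(8mL²) = 3.260×10^-22 J.
|ΔE| = |2² − 1²|·E_1 = 3·3.260×10^-22 J = 9.780×10^-22 J = 0.00611 eV.

|ΔE| = 0.00611 eV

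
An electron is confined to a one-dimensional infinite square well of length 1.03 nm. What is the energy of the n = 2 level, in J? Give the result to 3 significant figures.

E_2 = 2.27×10^-19 J

For an infinite well E_n = n²h²/(8m_eL²), so E_1 = h²/(8m_eL²) = (6.626×10^-34)²/(8·9.109×10^-31·(1.03×10^-9 m)²) = 5.679×10^-20 J.
Then E_2 = 2²·E_1 = 4·5.679×10^-20 J = 2.27×10^-19 J.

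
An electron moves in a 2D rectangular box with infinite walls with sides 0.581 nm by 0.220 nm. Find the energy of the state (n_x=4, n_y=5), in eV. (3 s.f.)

E = 212 eV

For a 2D rectangular well E = (h²/8m_e)·Σ n_i²/L_i² = (6.626×10^-34)²/(8·9.109×10^-31) · [4²/(0.581 nm)² + 5²/(0.220 nm)²].
Evaluating gives E = 3.398×10^-17 J = 212 eV.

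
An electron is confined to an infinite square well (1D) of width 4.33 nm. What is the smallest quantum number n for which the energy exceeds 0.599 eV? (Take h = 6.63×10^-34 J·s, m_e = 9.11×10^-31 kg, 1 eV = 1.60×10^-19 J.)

n = 6

E_1 = h²/(8m_eL²) = 3.217×10^-21 J = 0.02011 eV.
Need n² > 0.599/0.02011 = 29.79, i.e. n > 5.458.
The smallest integer satisfying this is n = 6.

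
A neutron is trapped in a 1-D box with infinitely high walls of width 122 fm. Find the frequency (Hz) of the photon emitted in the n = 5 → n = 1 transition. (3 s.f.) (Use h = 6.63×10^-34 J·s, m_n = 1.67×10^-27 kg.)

E_1 = h²/(8m_nL²) = 2.211×10^-15 J and ΔE = (5² − 1²)E_1 = 5.306×10^-14 J.
f = ΔE/h = 5.306×10^-14/6.63×10^-34 = 8.00×10^19 Hz.

f = 8.00×10^19 Hz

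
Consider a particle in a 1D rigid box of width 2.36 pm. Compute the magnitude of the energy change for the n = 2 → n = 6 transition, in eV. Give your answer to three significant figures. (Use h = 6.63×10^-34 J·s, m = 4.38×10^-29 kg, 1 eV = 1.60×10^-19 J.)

|ΔE| = 4.50×10^4 eV

E_1 = h²/(8mL²) = 2.252×10^-16 J.
|ΔE| = |2² − 6²|·E_1 = 32·2.252×10^-16 J = 7.206×10^-15 J = 4.50×10^4 eV.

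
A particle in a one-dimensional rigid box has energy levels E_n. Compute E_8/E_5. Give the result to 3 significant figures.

2.56

E_n ∝ n², so E_8/E_5 = 8²/5² = 64/25 = 2.56.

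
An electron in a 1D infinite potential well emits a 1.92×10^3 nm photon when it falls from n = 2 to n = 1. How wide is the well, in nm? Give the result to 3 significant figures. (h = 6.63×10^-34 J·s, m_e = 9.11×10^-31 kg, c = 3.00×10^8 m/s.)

L = 1.32 nm

The photon carries ΔE = hc/λ = 6.63×10^-34·3.00×10^8/1.92×10^-6 m = 1.036×10^-19 J.
Since ΔE = (2² − 1²)E_1, E_1 = 3.453×10^-20 J, and L = h/√(8m_eE_1) = 1.32×10^-9 m = 1.32 nm.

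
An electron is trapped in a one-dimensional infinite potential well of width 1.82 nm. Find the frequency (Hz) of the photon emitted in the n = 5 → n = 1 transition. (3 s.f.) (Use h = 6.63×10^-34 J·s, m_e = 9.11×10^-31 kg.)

f = 6.59×10^14 Hz

E_1 = h²/(8m_eL²) = 1.821×10^-20 J and ΔE = (5² − 1²)E_1 = 4.370×10^-19 J.
f = ΔE/h = 4.370×10^-19/6.63×10^-34 = 6.59×10^14 Hz.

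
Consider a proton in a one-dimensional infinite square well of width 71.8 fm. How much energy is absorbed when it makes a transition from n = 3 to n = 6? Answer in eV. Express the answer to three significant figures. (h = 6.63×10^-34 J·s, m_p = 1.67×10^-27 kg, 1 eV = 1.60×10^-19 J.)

E_1 = h²/(8m_pL²) = 6.382×10^-15 J.
|ΔE| = |3² − 6²|·E_1 = 27·6.382×10^-15 J = 1.723×10^-13 J = 1.08×10^6 eV.

|ΔE| = 1.08×10^6 eV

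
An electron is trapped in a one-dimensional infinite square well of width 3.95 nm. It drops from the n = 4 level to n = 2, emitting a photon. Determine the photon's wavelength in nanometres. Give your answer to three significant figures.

E_1 = h²/(8m_eL²) = 3.861×10^-21 J, so ΔE = (4² − 2²)E_1 = 4.633×10^-20 J.
λ = hc/ΔE = (6.626×10^-34·2.998×10^8)/4.633×10^-20 = 4.29×10^-6 m = 4.29×10^3 nm.

λ = 4.29×10^3 nm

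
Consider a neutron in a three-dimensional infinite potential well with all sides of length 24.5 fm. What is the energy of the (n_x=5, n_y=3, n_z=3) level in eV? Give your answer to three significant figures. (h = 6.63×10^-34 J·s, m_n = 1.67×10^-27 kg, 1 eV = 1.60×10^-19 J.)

E = 1.47×10^7 eV

For a 3D rectangular well E = (h²/8m_n)·Σ n_i²/L_i² = (6.63×10^-34)²/(8·1.67×10^-27) · [5²/(24.5 fm)² + 3²/(24.5 fm)² + 3²/(24.5 fm)²].
Evaluating gives E = 2.357×10^-12 J = 1.47×10^7 eV.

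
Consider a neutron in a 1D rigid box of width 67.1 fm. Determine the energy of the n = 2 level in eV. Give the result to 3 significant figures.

E_2 = 1.82×10^5 eV

For an infinite well E_n = n²h²/(8m_nL²), so E_1 = h²/(8m_nL²) = (6.626×10^-34)²/(8·1.675×10^-27·(6.71×10^-14 m)²) = 7.277×10^-15 J.
Then E_2 = 2²·E_1 = 4·7.277×10^-15 J = 2.911×10^-14 J.
Converting, E_2 = 2.911×10^-14 J / (1.602×10^-19 J/eV) = 1.82×10^5 eV.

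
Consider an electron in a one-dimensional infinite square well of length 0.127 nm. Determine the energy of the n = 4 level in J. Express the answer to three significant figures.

E_4 = 5.98×10^-17 J

For an infinite well E_n = n²h²/(8m_eL²), so E_1 = h²/(8m_eL²) = (6.626×10^-34)²/(8·9.109×10^-31·(1.27×10^-10 m)²) = 3.735×10^-18 J.
Then E_4 = 4²·E_1 = 16·3.735×10^-18 J = 5.98×10^-17 J.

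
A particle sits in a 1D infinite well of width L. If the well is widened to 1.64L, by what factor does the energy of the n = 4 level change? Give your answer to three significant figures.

0.372

E_n ∝ 1/L², so the energy scales by 1/1.64² = 0.372.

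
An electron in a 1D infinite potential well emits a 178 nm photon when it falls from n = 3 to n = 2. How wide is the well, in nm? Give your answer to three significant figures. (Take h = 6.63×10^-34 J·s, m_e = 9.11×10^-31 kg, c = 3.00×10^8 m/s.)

L = 0.520 nm

The photon carries ΔE = hc/λ = 6.63×10^-34·3.00×10^8/1.78×10^-7 m = 1.117×10^-18 J.
Since ΔE = (3² − 2²)E_1, E_1 = 2.234×10^-19 J, and L = h/√(8m_eE_1) = 5.20×10^-10 m = 0.520 nm.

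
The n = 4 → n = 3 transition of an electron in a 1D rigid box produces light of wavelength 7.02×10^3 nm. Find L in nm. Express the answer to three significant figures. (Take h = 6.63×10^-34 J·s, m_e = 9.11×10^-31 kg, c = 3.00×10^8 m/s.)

The photon carries ΔE = hc/λ = 6.63×10^-34·3.00×10^8/7.02×10^-6 m = 2.833×10^-20 J.
Since ΔE = (4² − 3²)E_1, E_1 = 4.047×10^-21 J, and L = h/√(8m_eE_1) = 3.86×10^-9 m = 3.86 nm.

L = 3.86 nm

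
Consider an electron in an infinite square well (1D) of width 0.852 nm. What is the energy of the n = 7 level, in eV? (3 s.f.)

E_7 = 25.4 eV

For an infinite well E_n = n²h²/(8m_eL²), so E_1 = h²/(8m_eL²) = (6.626×10^-34)²/(8·9.109×10^-31·(8.52×10^-10 m)²) = 8.300×10^-20 J.
Then E_7 = 7²·E_1 = 49·8.300×10^-20 J = 4.067×10^-18 J.
Converting, E_7 = 4.067×10^-18 J / (1.602×10^-19 J/eV) = 25.4 eV.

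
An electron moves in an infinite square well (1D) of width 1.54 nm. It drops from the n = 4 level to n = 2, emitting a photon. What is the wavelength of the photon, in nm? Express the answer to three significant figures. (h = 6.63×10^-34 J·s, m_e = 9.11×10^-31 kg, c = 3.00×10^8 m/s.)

E_1 = h²/(8m_eL²) = 2.543×10^-20 J, so ΔE = (4² − 2²)E_1 = 3.052×10^-19 J.
λ = hc/ΔE = (6.63×10^-34·3.00×10^8)/3.052×10^-19 = 6.52×10^-7 m = 652 nm.

λ = 652 nm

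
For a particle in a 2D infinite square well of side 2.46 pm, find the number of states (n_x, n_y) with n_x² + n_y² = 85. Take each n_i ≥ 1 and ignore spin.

degeneracy = 4

The level has n_x² + n_y² = 85. The ordered positive-integer solutions are (2, 9), (6, 7), (7, 6), (9, 2).
That gives 4 states.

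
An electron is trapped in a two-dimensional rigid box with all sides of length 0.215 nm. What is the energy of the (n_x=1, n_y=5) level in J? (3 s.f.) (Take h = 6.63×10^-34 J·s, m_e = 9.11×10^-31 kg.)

For a 2D rectangular well E = (h²/8m_e)·Σ n_i²/L_i² = (6.63×10^-34)²/(8·9.11×10^-31) · [1²/(0.215 nm)² + 5²/(0.215 nm)²].
Evaluating gives E = 3.39×10^-17 J.

E = 3.39×10^-17 J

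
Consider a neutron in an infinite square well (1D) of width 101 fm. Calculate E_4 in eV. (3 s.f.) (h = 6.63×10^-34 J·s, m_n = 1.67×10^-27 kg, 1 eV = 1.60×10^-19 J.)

For an infinite well E_n = n²h²/(8m_nL²), so E_1 = h²/(8m_nL²) = (6.63×10^-34)²/(8·1.67×10^-27·(1.01×10^-13 m)²) = 3.225×10^-15 J.
Then E_4 = 4²·E_1 = 16·3.225×10^-15 J = 5.160×10^-14 J.
Converting, E_4 = 5.160×10^-14 J / (1.60×10^-19 J/eV) = 3.23×10^5 eV.

E_4 = 3.23×10^5 eV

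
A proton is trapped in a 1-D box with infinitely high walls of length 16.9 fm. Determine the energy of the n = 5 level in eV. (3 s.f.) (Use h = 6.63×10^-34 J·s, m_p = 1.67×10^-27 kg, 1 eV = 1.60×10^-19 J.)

For an infinite well E_n = n²h²/(8m_pL²), so E_1 = h²/(8m_pL²) = (6.63×10^-34)²/(8·1.67×10^-27·(1.69×10^-14 m)²) = 1.152×10^-13 J.
Then E_5 = 5²·E_1 = 25·1.152×10^-13 J = 2.880×10^-12 J.
Converting, E_5 = 2.880×10^-12 J / (1.60×10^-19 J/eV) = 1.80×10^7 eV.

E_5 = 1.80×10^7 eV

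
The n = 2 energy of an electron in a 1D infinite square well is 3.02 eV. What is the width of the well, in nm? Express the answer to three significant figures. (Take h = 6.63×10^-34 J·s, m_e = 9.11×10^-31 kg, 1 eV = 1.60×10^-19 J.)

L = 0.707 nm

From E_n = n²h²/(8m_eL²), L = n·h/√(8m_eE_n).
E_2 = 3.02 eV = 4.832×10^-19 J, so L = 2·6.63×10^-34/√(8·9.11×10^-31·4.832×10^-19) = 7.07×10^-10 m = 0.707 nm.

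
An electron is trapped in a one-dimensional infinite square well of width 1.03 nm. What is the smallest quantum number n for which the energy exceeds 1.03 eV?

E_1 = h²/(8m_eL²) = 5.679×10^-20 J = 0.3545 eV.
Need n² > 1.03/0.3545 = 2.906, i.e. n > 1.705.
The smallest integer satisfying this is n = 2.

n = 2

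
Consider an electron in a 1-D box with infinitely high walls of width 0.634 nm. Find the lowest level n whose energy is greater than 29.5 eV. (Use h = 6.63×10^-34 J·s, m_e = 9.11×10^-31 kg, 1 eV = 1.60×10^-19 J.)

E_1 = h²/(8m_eL²) = 1.501×10^-19 J = 0.9381 eV.
Need n² > 29.5/0.9381 = 31.45, i.e. n > 5.608.
The smallest integer satisfying this is n = 6.

n = 6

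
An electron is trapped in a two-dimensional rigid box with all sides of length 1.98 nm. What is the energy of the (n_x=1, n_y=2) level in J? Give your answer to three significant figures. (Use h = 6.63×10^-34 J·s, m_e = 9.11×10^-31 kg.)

For a 2D rectangular well E = (h²/8m_e)·Σ n_i²/L_i² = (6.63×10^-34)²/(8·9.11×10^-31) · [1²/(1.98 nm)² + 2²/(1.98 nm)²].
Evaluating gives E = 7.69×10^-20 J.

E = 7.69×10^-20 J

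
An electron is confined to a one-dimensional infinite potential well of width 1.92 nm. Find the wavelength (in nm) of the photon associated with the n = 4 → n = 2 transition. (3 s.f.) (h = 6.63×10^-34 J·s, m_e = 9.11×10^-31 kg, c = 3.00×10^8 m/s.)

E_1 = h²/(8m_eL²) = 1.636×10^-20 J, so ΔE = (4² − 2²)E_1 = 1.963×10^-19 J.
λ = hc/ΔE = (6.63×10^-34·3.00×10^8)/1.963×10^-19 = 1.01×10^-6 m = 1.01×10^3 nm.

λ = 1.01×10^3 nm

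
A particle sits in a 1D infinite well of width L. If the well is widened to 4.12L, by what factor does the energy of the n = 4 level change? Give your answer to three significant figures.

0.0589

E_n ∝ 1/L², so the energy scales by 1/4.12² = 0.0589.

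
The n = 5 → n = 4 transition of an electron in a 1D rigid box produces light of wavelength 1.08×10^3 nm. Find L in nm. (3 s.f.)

L = 1.72 nm

The photon carries ΔE = hc/λ = 6.626×10^-34·2.998×10^8/1.08×10^-6 m = 1.839×10^-19 J.
Since ΔE = (5² − 4²)E_1, E_1 = 2.043×10^-20 J, and L = h/√(8m_eE_1) = 1.72×10^-9 m = 1.72 nm.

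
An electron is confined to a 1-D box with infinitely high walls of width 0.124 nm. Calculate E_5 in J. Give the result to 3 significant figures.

E_5 = 9.80×10^-17 J

For an infinite well E_n = n²h²/(8m_eL²), so E_1 = h²/(8m_eL²) = (6.626×10^-34)²/(8·9.109×10^-31·(1.24×10^-10 m)²) = 3.918×10^-18 J.
Then E_5 = 5²·E_1 = 25·3.918×10^-18 J = 9.80×10^-17 J.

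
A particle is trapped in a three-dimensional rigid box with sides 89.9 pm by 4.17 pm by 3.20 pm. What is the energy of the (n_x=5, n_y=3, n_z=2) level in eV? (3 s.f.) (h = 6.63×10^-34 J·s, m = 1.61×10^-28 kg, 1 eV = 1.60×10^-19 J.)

For a 3D rectangular well E = (h²/8m)·Σ n_i²/L_i² = (6.63×10^-34)²/(8·1.61×10^-28) · [5²/(89.9 pm)² + 3²/(4.17 pm)² + 2²/(3.20 pm)²].
Evaluating gives E = 3.110×10^-16 J = 1.94×10^3 eV.

E = 1.94×10^3 eV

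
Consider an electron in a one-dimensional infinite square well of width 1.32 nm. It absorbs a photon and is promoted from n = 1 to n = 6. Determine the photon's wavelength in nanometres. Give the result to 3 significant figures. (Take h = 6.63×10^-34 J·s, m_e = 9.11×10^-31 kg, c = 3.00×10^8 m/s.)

λ = 164 nm

E_1 = h²/(8m_eL²) = 3.462×10^-20 J, so ΔE = (6² − 1²)E_1 = 1.212×10^-18 J.
λ = hc/ΔE = (6.63×10^-34·3.00×10^8)/1.212×10^-18 = 1.64×10^-7 m = 164 nm.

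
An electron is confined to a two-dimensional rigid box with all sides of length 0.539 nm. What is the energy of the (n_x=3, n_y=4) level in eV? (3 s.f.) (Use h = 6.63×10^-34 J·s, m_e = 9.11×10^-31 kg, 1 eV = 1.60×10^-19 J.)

For a 2D rectangular well E = (h²/8m_e)·Σ n_i²/L_i² = (6.63×10^-34)²/(8·9.11×10^-31) · [3²/(0.539 nm)² + 4²/(0.539 nm)²].
Evaluating gives E = 5.190×10^-18 J = 32.4 eV.

E = 32.4 eV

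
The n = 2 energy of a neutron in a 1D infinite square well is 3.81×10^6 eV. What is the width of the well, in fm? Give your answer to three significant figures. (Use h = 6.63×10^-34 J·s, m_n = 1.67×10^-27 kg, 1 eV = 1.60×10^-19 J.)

From E_n = n²h²/(8m_nL²), L = n·h/√(8m_nE_n).
E_2 = 3.81×10^6 eV = 6.096×10^-13 J, so L = 2·6.63×10^-34/√(8·1.67×10^-27·6.096×10^-13) = 1.47×10^-14 m = 14.7 fm.

L = 14.7 fm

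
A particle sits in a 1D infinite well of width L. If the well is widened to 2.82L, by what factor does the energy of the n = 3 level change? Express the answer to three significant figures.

E_n ∝ 1/L², so the energy scales by 1/2.82² = 0.126.

0.126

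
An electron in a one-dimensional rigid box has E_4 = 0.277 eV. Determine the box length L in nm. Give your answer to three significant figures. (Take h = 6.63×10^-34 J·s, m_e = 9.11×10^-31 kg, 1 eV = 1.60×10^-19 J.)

From E_n = n²h²/(8m_eL²), L = n·h/√(8m_eE_n).
E_4 = 0.277 eV = 4.432×10^-20 J, so L = 4·6.63×10^-34/√(8·9.11×10^-31·4.432×10^-20) = 4.67×10^-9 m = 4.67 nm.

L = 4.67 nm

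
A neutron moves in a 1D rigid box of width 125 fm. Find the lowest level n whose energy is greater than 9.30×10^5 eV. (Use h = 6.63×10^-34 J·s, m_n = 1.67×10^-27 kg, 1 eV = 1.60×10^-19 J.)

n = 9

E_1 = h²/(8m_nL²) = 2.106×10^-15 J = 1.316×10^4 eV.
Need n² > 9.30×10^5/1.316×10^4 = 70.67, i.e. n > 8.407.
The smallest integer satisfying this is n = 9.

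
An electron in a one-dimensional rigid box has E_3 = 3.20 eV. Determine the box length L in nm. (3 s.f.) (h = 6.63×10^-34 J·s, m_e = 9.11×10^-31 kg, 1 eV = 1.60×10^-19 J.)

From E_n = n²h²/(8m_eL²), L = n·h/√(8m_eE_n).
E_3 = 3.20 eV = 5.120×10^-19 J, so L = 3·6.63×10^-34/√(8·9.11×10^-31·5.120×10^-19) = 1.03×10^-9 m = 1.03 nm.

L = 1.03 nm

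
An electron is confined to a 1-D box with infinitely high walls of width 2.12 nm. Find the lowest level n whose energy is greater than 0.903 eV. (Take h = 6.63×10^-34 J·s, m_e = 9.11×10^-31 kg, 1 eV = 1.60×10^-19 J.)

E_1 = h²/(8m_eL²) = 1.342×10^-20 J = 0.08388 eV.
Need n² > 0.903/0.08388 = 10.77, i.e. n > 3.282.
The smallest integer satisfying this is n = 4.

n = 4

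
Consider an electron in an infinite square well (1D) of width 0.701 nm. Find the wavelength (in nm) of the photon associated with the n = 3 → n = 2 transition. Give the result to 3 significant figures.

E_1 = h²/(8m_eL²) = 1.226×10^-19 J, so ΔE = (3² − 2²)E_1 = 6.130×10^-19 J.
λ = hc/ΔE = (6.626×10^-34·2.998×10^8)/6.130×10^-19 = 3.24×10^-7 m = 324 nm.

λ = 324 nm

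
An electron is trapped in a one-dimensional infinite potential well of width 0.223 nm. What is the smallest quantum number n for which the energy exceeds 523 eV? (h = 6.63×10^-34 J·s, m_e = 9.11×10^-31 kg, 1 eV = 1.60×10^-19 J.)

n = 9

E_1 = h²/(8m_eL²) = 1.213×10^-18 J = 7.581 eV.
Need n² > 523/7.581 = 68.99, i.e. n > 8.306.
The smallest integer satisfying this is n = 9.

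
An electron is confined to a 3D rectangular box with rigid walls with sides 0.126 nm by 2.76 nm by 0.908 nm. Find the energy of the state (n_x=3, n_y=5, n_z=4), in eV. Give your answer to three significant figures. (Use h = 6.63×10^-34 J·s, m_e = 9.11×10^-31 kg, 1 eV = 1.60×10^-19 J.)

E = 222 eV

For a 3D rectangular well E = (h²/8m_e)·Σ n_i²/L_i² = (6.63×10^-34)²/(8·9.11×10^-31) · [3²/(0.126 nm)² + 5²/(2.76 nm)² + 4²/(0.908 nm)²].
Evaluating gives E = 3.556×10^-17 J = 222 eV.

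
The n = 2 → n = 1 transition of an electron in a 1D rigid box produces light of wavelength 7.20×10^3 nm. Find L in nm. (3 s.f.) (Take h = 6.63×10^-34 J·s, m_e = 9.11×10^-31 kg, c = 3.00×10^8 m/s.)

L = 2.56 nm

The photon carries ΔE = hc/λ = 6.63×10^-34·3.00×10^8/7.20×10^-6 m = 2.762×10^-20 J.
Since ΔE = (2² − 1²)E_1, E_1 = 9.207×10^-21 J, and L = h/√(8m_eE_1) = 2.56×10^-9 m = 2.56 nm.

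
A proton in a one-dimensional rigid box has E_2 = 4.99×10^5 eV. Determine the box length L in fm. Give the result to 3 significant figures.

L = 40.5 fm

From E_n = n²h²/(8m_pL²), L = n·h/√(8m_pE_n).
E_2 = 4.99×10^5 eV = 7.994×10^-14 J, so L = 2·6.626×10^-34/√(8·1.673×10^-27·7.994×10^-14) = 4.05×10^-14 m = 40.5 fm.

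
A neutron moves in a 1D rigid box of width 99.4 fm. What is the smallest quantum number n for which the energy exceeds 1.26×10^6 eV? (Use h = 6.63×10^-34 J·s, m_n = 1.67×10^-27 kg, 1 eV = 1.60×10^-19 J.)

E_1 = h²/(8m_nL²) = 3.330×10^-15 J = 2.081×10^4 eV.
Need n² > 1.26×10^6/2.081×10^4 = 60.55, i.e. n > 7.781.
The smallest integer satisfying this is n = 8.

n = 8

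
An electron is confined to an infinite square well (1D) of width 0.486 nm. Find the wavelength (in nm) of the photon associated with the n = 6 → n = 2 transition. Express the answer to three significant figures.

λ = 24.3 nm

E_1 = h²/(8m_eL²) = 2.551×10^-19 J, so ΔE = (6² − 2²)E_1 = 8.163×10^-18 J.
λ = hc/ΔE = (6.626×10^-34·2.998×10^8)/8.163×10^-18 = 2.43×10^-8 m = 24.3 nm.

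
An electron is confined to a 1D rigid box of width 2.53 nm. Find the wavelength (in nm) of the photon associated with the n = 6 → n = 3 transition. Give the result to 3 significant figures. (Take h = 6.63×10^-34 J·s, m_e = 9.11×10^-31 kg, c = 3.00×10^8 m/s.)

E_1 = h²/(8m_eL²) = 9.423×10^-21 J, so ΔE = (6² − 3²)E_1 = 2.544×10^-19 J.
λ = hc/ΔE = (6.63×10^-34·3.00×10^8)/2.544×10^-19 = 7.82×10^-7 m = 782 nm.

λ = 782 nm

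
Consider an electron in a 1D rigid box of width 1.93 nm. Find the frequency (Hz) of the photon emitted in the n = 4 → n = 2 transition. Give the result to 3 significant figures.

E_1 = h²/(8m_eL²) = 1.617×10^-20 J and ΔE = (4² − 2²)E_1 = 1.940×10^-19 J.
f = ΔE/h = 1.940×10^-19/6.626×10^-34 = 2.93×10^14 Hz.

f = 2.93×10^14 Hz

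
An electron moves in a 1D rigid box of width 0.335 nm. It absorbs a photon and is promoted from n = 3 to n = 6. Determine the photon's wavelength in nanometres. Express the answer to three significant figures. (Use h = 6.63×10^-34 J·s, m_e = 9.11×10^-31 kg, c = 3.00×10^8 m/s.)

λ = 13.7 nm

E_1 = h²/(8m_eL²) = 5.374×10^-19 J, so ΔE = (6² − 3²)E_1 = 1.451×10^-17 J.
λ = hc/ΔE = (6.63×10^-34·3.00×10^8)/1.451×10^-17 = 1.37×10^-8 m = 13.7 nm.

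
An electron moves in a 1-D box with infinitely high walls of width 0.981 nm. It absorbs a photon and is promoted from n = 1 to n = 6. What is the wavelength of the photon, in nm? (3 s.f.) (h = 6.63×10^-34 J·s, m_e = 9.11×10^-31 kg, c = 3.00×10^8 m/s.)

λ = 90.7 nm

E_1 = h²/(8m_eL²) = 6.267×10^-20 J, so ΔE = (6² − 1²)E_1 = 2.193×10^-18 J.
λ = hc/ΔE = (6.63×10^-34·3.00×10^8)/2.193×10^-18 = 9.07×10^-8 m = 90.7 nm.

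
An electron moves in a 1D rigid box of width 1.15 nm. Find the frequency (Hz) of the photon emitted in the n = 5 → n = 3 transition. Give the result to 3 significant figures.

f = 1.10×10^15 Hz

E_1 = h²/(8m_eL²) = 4.556×10^-20 J and ΔE = (5² − 3²)E_1 = 7.290×10^-19 J.
f = ΔE/h = 7.290×10^-19/6.626×10^-34 = 1.10×10^15 Hz.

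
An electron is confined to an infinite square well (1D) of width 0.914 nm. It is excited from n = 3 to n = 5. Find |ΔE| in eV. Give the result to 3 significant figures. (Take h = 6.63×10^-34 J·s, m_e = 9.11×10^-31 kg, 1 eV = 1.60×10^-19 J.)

E_1 = h²/(8m_eL²) = 7.220×10^-20 J.
|ΔE| = |3² − 5²|·E_1 = 16·7.220×10^-20 J = 1.155×10^-18 J = 7.22 eV.

|ΔE| = 7.22 eV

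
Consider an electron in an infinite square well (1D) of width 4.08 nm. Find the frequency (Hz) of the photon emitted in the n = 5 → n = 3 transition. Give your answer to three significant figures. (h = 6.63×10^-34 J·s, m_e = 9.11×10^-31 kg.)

E_1 = h²/(8m_eL²) = 3.623×10^-21 J and ΔE = (5² − 3²)E_1 = 5.797×10^-20 J.
f = ΔE/h = 5.797×10^-20/6.63×10^-34 = 8.74×10^13 Hz.

f = 8.74×10^13 Hz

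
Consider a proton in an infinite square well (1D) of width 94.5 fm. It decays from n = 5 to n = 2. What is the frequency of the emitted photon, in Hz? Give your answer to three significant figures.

f = 1.16×10^20 Hz

E_1 = h²/(8m_pL²) = 3.673×10^-15 J and ΔE = (5² − 2²)E_1 = 7.713×10^-14 J.
f = ΔE/h = 7.713×10^-14/6.626×10^-34 = 1.16×10^20 Hz.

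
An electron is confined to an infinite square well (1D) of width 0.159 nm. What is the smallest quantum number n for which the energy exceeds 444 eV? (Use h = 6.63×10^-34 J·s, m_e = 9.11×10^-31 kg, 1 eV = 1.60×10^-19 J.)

E_1 = h²/(8m_eL²) = 2.386×10^-18 J = 14.91 eV.
Need n² > 444/14.91 = 29.78, i.e. n > 5.457.
The smallest integer satisfying this is n = 6.

n = 6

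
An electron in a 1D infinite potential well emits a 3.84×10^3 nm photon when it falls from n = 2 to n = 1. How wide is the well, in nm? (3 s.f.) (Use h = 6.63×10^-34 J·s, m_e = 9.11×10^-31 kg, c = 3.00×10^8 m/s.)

L = 1.87 nm

The photon carries ΔE = hc/λ = 6.63×10^-34·3.00×10^8/3.84×10^-6 m = 5.180×10^-20 J.
Since ΔE = (2² − 1²)E_1, E_1 = 1.727×10^-20 J, and L = h/√(8m_eE_1) = 1.87×10^-9 m = 1.87 nm.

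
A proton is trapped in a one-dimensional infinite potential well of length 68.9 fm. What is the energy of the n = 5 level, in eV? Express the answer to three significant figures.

E_5 = 1.08×10^6 eV

For an infinite well E_n = n²h²/(8m_pL²), so E_1 = h²/(8m_pL²) = (6.626×10^-34)²/(8·1.673×10^-27·(6.89×10^-14 m)²) = 6.910×10^-15 J.
Then E_5 = 5²·E_1 = 25·6.910×10^-15 J = 1.727×10^-13 J.
Converting, E_5 = 1.727×10^-13 J / (1.602×10^-19 J/eV) = 1.08×10^6 eV.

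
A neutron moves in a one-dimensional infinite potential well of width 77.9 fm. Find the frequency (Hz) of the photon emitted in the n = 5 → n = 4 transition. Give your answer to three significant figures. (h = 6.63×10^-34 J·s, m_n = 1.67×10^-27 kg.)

E_1 = h²/(8m_nL²) = 5.422×10^-15 J and ΔE = (5² − 4²)E_1 = 4.880×10^-14 J.
f = ΔE/h = 4.880×10^-14/6.63×10^-34 = 7.36×10^19 Hz.

f = 7.36×10^19 Hz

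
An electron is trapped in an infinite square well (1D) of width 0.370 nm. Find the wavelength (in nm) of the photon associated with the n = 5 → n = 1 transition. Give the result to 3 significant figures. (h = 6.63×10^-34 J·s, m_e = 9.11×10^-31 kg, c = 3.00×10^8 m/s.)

λ = 18.8 nm

E_1 = h²/(8m_eL²) = 4.406×10^-19 J, so ΔE = (5² − 1²)E_1 = 1.057×10^-17 J.
λ = hc/ΔE = (6.63×10^-34·3.00×10^8)/1.057×10^-17 = 1.88×10^-8 m = 18.8 nm.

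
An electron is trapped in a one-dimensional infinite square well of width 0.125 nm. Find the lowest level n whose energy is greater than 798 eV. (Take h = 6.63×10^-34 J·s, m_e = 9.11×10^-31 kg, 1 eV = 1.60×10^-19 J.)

n = 6

E_1 = h²/(8m_eL²) = 3.860×10^-18 J = 24.13 eV.
Need n² > 798/24.13 = 33.07, i.e. n > 5.751.
The smallest integer satisfying this is n = 6.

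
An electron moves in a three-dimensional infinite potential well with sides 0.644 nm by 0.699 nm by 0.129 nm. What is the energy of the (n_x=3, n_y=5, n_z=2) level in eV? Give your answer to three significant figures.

For a 3D rectangular well E = (h²/8m_e)·Σ n_i²/L_i² = (6.626×10^-34)²/(8·9.109×10^-31) · [3²/(0.644 nm)² + 5²/(0.699 nm)² + 2²/(0.129 nm)²].
Evaluating gives E = 1.887×10^-17 J = 118 eV.

E = 118 eV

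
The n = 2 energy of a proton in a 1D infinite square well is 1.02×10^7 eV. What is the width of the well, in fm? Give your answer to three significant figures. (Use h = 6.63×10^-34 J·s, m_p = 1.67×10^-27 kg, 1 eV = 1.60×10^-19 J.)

From E_n = n²h²/(8m_pL²), L = n·h/√(8m_pE_n).
E_2 = 1.02×10^7 eV = 1.632×10^-12 J, so L = 2·6.63×10^-34/√(8·1.67×10^-27·1.632×10^-12) = 8.98×10^-15 m = 8.98 fm.

L = 8.98 fm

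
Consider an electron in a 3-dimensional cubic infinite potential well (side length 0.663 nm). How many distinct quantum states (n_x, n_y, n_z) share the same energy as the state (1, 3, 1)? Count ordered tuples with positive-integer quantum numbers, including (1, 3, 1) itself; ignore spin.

The level has n_x² + n_y² + n_z² = 11. The ordered positive-integer solutions are (1, 1, 3), (1, 3, 1), (3, 1, 1).
That gives 3 states.

degeneracy = 3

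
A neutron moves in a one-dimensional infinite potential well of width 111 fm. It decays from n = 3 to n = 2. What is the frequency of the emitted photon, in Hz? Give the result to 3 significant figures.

f = 2.01×10^19 Hz

E_1 = h²/(8m_nL²) = 2.659×10^-15 J and ΔE = (3² − 2²)E_1 = 1.330×10^-14 J.
f = ΔE/h = 1.330×10^-14/6.626×10^-34 = 2.01×10^19 Hz.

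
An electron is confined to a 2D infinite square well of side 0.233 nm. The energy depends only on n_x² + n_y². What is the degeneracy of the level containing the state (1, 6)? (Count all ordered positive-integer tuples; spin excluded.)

The level has n_x² + n_y² = 37. The ordered positive-integer solutions are (1, 6), (6, 1).
That gives 2 states.

degeneracy = 2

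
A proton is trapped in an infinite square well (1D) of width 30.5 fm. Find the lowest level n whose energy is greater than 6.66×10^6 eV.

n = 6

E_1 = h²/(8m_pL²) = 3.526×10^-14 J = 2.201×10^5 eV.
Need n² > 6.66×10^6/2.201×10^5 = 30.26, i.e. n > 5.501.
The smallest integer satisfying this is n = 6.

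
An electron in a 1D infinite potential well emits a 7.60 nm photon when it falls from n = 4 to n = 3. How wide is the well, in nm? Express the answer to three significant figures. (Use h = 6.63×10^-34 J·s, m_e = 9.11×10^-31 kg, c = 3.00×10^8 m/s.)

L = 0.127 nm

The photon carries ΔE = hc/λ = 6.63×10^-34·3.00×10^8/7.60×10^-9 m = 2.617×10^-17 J.
Since ΔE = (4² − 3²)E_1, E_1 = 3.739×10^-18 J, and L = h/√(8m_eE_1) = 1.27×10^-10 m = 0.127 nm.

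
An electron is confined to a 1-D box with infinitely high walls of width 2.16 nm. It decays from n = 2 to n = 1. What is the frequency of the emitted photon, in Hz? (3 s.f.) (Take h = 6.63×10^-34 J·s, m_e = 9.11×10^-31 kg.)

E_1 = h²/(8m_eL²) = 1.293×10^-20 J and ΔE = (2² − 1²)E_1 = 3.879×10^-20 J.
f = ΔE/h = 3.879×10^-20/6.63×10^-34 = 5.85×10^13 Hz.

f = 5.85×10^13 Hz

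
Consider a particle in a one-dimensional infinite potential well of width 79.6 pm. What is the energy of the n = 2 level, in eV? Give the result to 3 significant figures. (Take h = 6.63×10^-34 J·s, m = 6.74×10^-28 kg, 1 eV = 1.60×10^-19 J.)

For an infinite well E_n = n²h²/(8mL²), so E_1 = h²/(8mL²) = (6.63×10^-34)²/(8·6.74×10^-28·(7.96×10^-11 m)²) = 1.287×10^-20 J.
Then E_2 = 2²·E_1 = 4·1.287×10^-20 J = 5.148×10^-20 J.
Converting, E_2 = 5.148×10^-20 J / (1.60×10^-19 J/eV) = 0.322 eV.

E_2 = 0.322 eV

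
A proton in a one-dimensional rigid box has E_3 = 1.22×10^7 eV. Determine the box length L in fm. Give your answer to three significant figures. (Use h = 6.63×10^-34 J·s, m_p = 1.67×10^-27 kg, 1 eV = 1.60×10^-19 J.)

L = 12.3 fm

From E_n = n²h²/(8m_pL²), L = n·h/√(8m_pE_n).
E_3 = 1.22×10^7 eV = 1.952×10^-12 J, so L = 3·6.63×10^-34/√(8·1.67×10^-27·1.952×10^-12) = 1.23×10^-14 m = 12.3 fm.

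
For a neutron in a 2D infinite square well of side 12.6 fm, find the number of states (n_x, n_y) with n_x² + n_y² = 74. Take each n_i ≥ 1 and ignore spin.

The level has n_x² + n_y² = 74. The ordered positive-integer solutions are (5, 7), (7, 5).
That gives 2 states.

degeneracy = 2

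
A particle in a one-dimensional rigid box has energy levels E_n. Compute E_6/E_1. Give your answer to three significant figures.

E_n ∝ n², so E_6/E_1 = 6²/1² = 36/1 = 36.0.

36.0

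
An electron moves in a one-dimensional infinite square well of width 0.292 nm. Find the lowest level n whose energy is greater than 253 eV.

n = 8

E_1 = h²/(8m_eL²) = 7.066×10^-19 J = 4.411 eV.
Need n² > 253/4.411 = 57.36, i.e. n > 7.574.
The smallest integer satisfying this is n = 8.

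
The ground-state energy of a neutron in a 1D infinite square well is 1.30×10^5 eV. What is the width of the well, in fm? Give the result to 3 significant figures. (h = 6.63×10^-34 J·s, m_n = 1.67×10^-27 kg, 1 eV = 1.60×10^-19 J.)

L = 39.8 fm

From E_n = n²h²/(8m_nL²), L = n·h/√(8m_nE_n).
E_1 = 1.30×10^5 eV = 2.080×10^-14 J, so L = 1·6.63×10^-34/√(8·1.67×10^-27·2.080×10^-14) = 3.98×10^-14 m = 39.8 fm.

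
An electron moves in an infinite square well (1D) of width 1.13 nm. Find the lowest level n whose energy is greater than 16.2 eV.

n = 8

E_1 = h²/(8m_eL²) = 4.718×10^-20 J = 0.2945 eV.
Need n² > 16.2/0.2945 = 55.01, i.e. n > 7.417.
The smallest integer satisfying this is n = 8.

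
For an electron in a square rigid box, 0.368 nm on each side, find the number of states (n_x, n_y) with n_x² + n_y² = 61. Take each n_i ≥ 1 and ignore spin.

degeneracy = 2

The level has n_x² + n_y² = 61. The ordered positive-integer solutions are (5, 6), (6, 5).
That gives 2 states.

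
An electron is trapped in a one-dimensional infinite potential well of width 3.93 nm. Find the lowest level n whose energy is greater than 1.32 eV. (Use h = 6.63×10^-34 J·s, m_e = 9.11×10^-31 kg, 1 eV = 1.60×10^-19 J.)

E_1 = h²/(8m_eL²) = 3.905×10^-21 J = 0.02441 eV.
Need n² > 1.32/0.02441 = 54.08, i.e. n > 7.354.
The smallest integer satisfying this is n = 8.

n = 8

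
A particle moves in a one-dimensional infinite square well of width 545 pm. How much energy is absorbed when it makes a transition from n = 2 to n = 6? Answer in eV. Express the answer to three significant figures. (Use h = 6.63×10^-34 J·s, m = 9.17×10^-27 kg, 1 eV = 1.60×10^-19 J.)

|ΔE| = 0.00403 eV

E_1 = h²/(8mL²) = 2.017×10^-23 J.
|ΔE| = |2² − 6²|·E_1 = 32·2.017×10^-23 J = 6.454×10^-22 J = 0.00403 eV.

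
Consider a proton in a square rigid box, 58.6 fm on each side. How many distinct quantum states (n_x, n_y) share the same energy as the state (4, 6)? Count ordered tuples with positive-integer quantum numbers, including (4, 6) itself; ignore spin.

The level has n_x² + n_y² = 52. The ordered positive-integer solutions are (4, 6), (6, 4).
That gives 2 states.

degeneracy = 2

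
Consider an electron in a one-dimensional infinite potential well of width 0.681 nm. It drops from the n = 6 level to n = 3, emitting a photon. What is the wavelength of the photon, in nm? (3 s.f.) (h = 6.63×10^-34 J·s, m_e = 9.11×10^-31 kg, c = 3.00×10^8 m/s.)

E_1 = h²/(8m_eL²) = 1.301×10^-19 J, so ΔE = (6² − 3²)E_1 = 3.513×10^-18 J.
λ = hc/ΔE = (6.63×10^-34·3.00×10^8)/3.513×10^-18 = 5.66×10^-8 m = 56.6 nm.

λ = 56.6 nm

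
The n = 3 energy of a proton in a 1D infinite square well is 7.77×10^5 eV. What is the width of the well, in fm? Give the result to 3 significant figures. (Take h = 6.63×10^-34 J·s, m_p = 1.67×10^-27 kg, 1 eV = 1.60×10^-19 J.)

From E_n = n²h²/(8m_pL²), L = n·h/√(8m_pE_n).
E_3 = 7.77×10^5 eV = 1.243×10^-13 J, so L = 3·6.63×10^-34/√(8·1.67×10^-27·1.243×10^-13) = 4.88×10^-14 m = 48.8 fm.

L = 48.8 fm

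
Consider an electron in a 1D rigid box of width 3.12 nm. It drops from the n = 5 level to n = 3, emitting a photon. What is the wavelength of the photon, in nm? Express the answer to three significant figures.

λ = 2.01×10^3 nm

E_1 = h²/(8m_eL²) = 6.189×10^-21 J, so ΔE = (5² − 3²)E_1 = 9.902×10^-20 J.
λ = hc/ΔE = (6.626×10^-34·2.998×10^8)/9.902×10^-20 = 2.01×10^-6 m = 2.01×10^3 nm.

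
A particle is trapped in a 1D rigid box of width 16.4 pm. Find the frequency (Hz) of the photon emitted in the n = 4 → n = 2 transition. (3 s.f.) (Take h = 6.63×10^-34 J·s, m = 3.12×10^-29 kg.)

f = 1.19×10^17 Hz

E_1 = h²/(8mL²) = 6.548×10^-18 J and ΔE = (4² − 2²)E_1 = 7.858×10^-17 J.
f = ΔE/h = 7.858×10^-17/6.63×10^-34 = 1.19×10^17 Hz.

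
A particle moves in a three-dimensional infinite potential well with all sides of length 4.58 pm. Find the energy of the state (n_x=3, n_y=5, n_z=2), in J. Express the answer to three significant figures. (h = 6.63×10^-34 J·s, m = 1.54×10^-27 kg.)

E = 6.46×10^-17 J

For a 3D rectangular well E = (h²/8m)·Σ n_i²/L_i² = (6.63×10^-34)²/(8·1.54×10^-27) · [3²/(4.58 pm)² + 5²/(4.58 pm)² + 2²/(4.58 pm)²].
Evaluating gives E = 6.46×10^-17 J.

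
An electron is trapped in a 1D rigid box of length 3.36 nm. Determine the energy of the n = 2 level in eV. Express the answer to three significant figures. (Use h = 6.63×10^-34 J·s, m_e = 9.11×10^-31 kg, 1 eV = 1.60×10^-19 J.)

For an infinite well E_n = n²h²/(8m_eL²), so E_1 = h²/(8m_eL²) = (6.63×10^-34)²/(8·9.11×10^-31·(3.36×10^-9 m)²) = 5.342×10^-21 J.
Then E_2 = 2²·E_1 = 4·5.342×10^-21 J = 2.137×10^-20 J.
Converting, E_2 = 2.137×10^-20 J / (1.60×10^-19 J/eV) = 0.134 eV.

E_2 = 0.134 eV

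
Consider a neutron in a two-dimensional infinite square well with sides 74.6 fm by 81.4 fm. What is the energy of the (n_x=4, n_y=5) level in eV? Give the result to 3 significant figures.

E = 1.36×10^6 eV

For a 2D rectangular well E = (h²/8m_n)·Σ n_i²/L_i² = (6.626×10^-34)²/(8·1.675×10^-27) · [4²/(74.6 fm)² + 5²/(81.4 fm)²].
Evaluating gives E = 2.178×10^-13 J = 1.36×10^6 eV.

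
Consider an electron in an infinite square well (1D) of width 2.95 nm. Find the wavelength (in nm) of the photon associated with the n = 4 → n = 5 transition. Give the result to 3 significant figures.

λ = 3.19×10^3 nm

E_1 = h²/(8m_eL²) = 6.923×10^-21 J, so ΔE = (5² − 4²)E_1 = 6.231×10^-20 J.
λ = hc/ΔE = (6.626×10^-34·2.998×10^8)/6.231×10^-20 = 3.19×10^-6 m = 3.19×10^3 nm.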